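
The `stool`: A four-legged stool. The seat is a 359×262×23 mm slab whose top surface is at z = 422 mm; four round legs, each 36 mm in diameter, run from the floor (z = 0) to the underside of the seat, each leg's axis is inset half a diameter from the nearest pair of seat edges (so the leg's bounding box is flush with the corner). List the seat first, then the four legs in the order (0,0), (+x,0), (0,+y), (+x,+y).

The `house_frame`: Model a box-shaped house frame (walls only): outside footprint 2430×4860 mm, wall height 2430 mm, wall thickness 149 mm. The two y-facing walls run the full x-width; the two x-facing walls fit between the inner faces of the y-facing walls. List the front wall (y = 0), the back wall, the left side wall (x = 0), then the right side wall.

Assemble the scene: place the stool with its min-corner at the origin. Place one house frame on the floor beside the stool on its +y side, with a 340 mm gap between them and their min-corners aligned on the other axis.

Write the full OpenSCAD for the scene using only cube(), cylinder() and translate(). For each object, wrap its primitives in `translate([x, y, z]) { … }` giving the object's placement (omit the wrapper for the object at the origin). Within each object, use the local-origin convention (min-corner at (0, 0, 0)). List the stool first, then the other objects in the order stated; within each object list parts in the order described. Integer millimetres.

translate([0, 0, 399]) cube([359, 262, 23]);
translate([18, 18, 0]) cylinder(h = 399, r = 18);
translate([341, 18, 0]) cylinder(h = 399, r = 18);
translate([18, 244, 0]) cylinder(h = 399, r = 18);
translate([341, 244, 0]) cylinder(h = 399, r = 18);
translate([0, 602, 0]) {
  cube([2430, 149, 2430]);
  translate([0, 4711, 0]) cube([2430, 149, 2430]);
  translate([0, 149, 0]) cube([149, 4562, 2430]);
  translate([2281, 149, 0]) cube([149, 4562, 2430]);
}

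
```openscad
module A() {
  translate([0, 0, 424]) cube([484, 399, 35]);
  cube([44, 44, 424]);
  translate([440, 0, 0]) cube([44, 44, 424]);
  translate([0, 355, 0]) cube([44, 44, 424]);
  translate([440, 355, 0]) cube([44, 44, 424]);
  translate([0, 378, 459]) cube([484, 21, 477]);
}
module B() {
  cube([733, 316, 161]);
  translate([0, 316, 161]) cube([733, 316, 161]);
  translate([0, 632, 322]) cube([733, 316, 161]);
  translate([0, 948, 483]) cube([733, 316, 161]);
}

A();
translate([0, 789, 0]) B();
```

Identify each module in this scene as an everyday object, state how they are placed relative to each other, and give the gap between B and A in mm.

The staircase's nearest face is 390 mm from the chair's +y face.

A is a chair. B is a staircase. The staircase is on the floor beside the chair on its +y side. The gap between the staircase and the chair is 390 mm.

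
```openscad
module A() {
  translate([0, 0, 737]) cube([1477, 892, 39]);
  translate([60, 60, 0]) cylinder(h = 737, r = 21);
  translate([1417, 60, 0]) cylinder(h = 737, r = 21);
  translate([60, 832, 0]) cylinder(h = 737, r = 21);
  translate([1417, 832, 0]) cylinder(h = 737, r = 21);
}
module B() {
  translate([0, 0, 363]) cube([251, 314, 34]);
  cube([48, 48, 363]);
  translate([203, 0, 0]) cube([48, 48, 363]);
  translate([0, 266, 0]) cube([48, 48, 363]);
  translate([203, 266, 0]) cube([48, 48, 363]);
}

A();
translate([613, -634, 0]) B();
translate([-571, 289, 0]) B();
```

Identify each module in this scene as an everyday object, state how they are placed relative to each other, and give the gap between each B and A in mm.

A is a table. B is a stool. Two stools sit around the table at the −y, −x sides. The gap between each stool and the table is 320 mm.

Each stool's nearest face is 320 mm from the table's bounding box.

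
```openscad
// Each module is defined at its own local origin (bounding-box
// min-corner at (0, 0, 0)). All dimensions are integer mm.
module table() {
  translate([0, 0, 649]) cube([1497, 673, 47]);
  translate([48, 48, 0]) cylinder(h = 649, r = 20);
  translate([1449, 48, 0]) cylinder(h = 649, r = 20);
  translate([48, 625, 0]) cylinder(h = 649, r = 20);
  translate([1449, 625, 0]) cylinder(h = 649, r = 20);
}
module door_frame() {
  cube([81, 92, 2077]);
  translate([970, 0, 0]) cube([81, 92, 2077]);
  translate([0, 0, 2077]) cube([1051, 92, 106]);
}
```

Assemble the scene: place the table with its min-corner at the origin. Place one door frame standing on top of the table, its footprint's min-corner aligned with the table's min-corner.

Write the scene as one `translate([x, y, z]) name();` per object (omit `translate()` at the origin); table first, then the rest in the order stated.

table();
translate([0, 0, 696]) door_frame();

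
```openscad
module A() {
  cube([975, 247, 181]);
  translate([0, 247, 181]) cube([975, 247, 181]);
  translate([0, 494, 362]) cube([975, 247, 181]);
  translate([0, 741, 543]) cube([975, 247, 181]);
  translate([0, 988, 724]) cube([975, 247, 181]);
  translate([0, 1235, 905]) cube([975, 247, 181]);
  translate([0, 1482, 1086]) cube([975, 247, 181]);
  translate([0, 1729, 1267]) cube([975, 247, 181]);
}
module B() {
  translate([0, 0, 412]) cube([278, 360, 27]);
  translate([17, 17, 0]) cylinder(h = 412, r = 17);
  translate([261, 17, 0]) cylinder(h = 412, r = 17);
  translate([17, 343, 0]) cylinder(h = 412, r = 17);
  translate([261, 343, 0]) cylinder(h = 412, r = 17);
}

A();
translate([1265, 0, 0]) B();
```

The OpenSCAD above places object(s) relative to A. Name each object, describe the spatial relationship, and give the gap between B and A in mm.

A is a staircase. B is a stool. The stool is on the floor beside the staircase on its +x side. The gap between the stool and the staircase is 290 mm.

The stool's nearest face is 290 mm from the staircase's +x face.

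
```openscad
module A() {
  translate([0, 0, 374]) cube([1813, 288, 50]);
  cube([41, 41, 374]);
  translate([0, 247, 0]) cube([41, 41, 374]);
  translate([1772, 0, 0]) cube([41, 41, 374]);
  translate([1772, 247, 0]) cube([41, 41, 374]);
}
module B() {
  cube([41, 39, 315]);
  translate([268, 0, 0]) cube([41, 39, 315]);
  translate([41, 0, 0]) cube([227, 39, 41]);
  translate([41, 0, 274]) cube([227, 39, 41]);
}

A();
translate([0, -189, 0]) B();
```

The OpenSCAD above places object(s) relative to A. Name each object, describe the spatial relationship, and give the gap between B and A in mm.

The picture frame's nearest face is 150 mm from the bench's −y face.

A is a bench. B is a picture frame. The picture frame is on the floor beside the bench on its −y side. The gap between the picture frame and the bench is 150 mm.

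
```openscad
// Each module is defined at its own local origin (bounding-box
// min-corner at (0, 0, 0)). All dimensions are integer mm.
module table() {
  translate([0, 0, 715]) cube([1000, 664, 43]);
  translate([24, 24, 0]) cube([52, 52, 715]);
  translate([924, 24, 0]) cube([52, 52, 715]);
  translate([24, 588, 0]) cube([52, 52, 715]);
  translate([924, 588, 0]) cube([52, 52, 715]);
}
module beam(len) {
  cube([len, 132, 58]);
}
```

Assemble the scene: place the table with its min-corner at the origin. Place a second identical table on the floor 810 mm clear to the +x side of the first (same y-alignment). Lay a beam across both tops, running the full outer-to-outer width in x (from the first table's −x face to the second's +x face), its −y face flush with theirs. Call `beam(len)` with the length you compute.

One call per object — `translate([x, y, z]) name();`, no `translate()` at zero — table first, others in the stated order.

table();
translate([1810, 0, 0]) table();
translate([0, 0, 758]) beam(2810);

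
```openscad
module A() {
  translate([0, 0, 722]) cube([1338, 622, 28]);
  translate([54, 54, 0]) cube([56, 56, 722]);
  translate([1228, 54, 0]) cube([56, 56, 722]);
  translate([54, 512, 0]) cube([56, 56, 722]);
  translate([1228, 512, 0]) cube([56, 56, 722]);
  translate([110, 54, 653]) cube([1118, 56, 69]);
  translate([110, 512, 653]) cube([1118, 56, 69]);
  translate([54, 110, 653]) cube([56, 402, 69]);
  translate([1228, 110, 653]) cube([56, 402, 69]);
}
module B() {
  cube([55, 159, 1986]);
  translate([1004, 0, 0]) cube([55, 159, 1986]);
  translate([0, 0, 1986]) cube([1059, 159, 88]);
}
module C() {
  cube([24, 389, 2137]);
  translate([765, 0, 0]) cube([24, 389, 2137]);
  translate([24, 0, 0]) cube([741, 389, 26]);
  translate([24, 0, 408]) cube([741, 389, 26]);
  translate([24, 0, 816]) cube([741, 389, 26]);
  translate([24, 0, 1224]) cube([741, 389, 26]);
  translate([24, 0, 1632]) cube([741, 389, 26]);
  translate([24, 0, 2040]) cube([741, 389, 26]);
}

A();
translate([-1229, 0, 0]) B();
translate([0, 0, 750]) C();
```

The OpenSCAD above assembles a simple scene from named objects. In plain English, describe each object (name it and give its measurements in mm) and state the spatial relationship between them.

A is a table with a 1338×622 mm rectangular top, 28 mm thick, top surface at z = 750 mm, supported by four 56×56 mm square legs, each inset 54 mm from the nearest pair of top edges, running from the floor. Four apron rails, 56 mm thick and 69 mm tall, run between adjacent legs with their top edges flush with the underside of the top and their outer faces flush with the legs' outer faces.

B is a door frame. The clear opening is 949 mm wide and 1986 mm high. Two 55 mm wide jambs, 159 mm deep, stand either side of the opening from the floor to the top of the opening. A 88 mm thick head sits across the top of both jambs, spanning the full outside width of the frame.

C is an open bookshelf. Two side panels, each 24 mm thick, 389 mm deep and 2137 mm tall, stand 789 mm apart (outside-to-outside). Between them sit 6 shelves, each 26 mm thick and 389 mm deep, spanning the full gap between the sides. The bottom shelf rests on the floor (its underside at z = 0) and the clear gap between one shelf's top and the next shelf's underside is 382 mm.

The door frame is on the floor beside the table on its −x side. The bookshelf is on top of the table.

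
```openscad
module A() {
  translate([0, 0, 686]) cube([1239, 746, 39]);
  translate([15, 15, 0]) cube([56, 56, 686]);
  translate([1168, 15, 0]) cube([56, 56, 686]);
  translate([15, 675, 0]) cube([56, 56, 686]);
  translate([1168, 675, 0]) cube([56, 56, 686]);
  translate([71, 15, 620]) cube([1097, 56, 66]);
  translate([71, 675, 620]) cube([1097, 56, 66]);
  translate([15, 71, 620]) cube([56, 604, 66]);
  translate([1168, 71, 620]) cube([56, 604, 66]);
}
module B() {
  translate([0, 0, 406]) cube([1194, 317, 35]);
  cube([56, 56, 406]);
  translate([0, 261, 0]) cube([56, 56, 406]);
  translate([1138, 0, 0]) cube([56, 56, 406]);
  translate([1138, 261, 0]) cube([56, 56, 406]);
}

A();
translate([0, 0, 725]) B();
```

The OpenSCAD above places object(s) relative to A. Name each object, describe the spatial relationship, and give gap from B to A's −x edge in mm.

The bench's min-x is at 0; the table's min-x is 0; gap = 0 mm.

A is a table. B is a bench. The bench is on top of the table. The gap from the bench to the table's −x edge is 0 mm.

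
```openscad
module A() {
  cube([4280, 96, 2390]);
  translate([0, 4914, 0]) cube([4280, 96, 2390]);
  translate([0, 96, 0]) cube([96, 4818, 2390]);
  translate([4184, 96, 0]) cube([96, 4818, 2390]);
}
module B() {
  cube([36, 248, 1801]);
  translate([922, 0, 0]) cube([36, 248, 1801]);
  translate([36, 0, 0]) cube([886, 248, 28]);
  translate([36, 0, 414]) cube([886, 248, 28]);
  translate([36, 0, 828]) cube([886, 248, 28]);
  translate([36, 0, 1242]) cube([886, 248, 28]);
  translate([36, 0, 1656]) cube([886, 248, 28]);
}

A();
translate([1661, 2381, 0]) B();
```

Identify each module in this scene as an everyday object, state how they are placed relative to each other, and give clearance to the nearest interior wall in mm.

A is a house frame. B is a bookshelf. The bookshelf sits inside the house frame, centred. The clearance to the nearest interior wall is 1565 mm.

Clearances: x = 1565, y = 2285; minimum 1565 mm.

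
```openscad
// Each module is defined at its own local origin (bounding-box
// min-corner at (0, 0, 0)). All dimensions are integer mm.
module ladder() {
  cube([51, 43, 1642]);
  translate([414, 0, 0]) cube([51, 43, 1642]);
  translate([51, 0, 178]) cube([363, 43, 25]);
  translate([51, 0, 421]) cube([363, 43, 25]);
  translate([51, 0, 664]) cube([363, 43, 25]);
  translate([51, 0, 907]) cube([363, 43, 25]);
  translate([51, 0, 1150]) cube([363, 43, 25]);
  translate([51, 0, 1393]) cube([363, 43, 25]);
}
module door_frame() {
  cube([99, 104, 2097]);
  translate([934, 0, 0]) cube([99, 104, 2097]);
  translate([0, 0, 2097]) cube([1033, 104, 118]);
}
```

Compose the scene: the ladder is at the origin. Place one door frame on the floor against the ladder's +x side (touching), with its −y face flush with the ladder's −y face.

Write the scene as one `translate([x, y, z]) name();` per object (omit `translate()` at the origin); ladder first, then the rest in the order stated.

ladder();
translate([465, 0, 0]) door_frame();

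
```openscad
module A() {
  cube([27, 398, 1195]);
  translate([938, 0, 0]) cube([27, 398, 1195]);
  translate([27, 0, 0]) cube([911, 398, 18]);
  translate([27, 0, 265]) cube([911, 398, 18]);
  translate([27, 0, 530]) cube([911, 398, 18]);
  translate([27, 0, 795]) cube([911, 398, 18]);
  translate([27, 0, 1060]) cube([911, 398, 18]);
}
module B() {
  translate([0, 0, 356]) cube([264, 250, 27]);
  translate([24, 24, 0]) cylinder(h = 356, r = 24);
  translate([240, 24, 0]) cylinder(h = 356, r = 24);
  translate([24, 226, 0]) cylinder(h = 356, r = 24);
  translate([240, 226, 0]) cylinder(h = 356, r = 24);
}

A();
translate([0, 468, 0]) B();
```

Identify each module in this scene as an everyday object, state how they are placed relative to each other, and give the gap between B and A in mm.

The stool's nearest face is 70 mm from the bookshelf's +y face.

A is a bookshelf. B is a stool. The stool is on the floor beside the bookshelf on its +y side. The gap between the stool and the bookshelf is 70 mm.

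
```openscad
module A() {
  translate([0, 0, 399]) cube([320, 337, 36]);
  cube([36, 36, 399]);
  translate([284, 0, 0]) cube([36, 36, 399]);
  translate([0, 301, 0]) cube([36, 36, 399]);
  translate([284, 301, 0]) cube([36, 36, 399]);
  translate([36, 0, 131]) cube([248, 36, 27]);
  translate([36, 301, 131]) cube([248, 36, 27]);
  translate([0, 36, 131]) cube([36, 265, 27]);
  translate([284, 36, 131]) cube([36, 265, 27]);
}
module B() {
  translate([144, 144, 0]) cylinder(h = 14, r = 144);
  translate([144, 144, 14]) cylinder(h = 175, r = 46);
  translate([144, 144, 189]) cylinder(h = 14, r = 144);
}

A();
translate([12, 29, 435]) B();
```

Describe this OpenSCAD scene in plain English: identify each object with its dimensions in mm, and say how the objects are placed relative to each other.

A is a four-legged stool. The seat is 320×337 mm, 36 mm thick, top at z = 435 mm. It stands on four square legs, each 36×36 mm in cross-section, from z = 0 to the seat underside, each flush with a corner of the seat. Four stretchers, 36 mm wide and 27 mm tall, connect adjacent legs with their undersides at z = 131 mm, each running between the inner faces of the legs it joins and aligned with the legs' outer faces on the other axis.

B is a spool: two coaxial disc flanges of radius 144 mm and thickness 14 mm, joined by a core cylinder of radius 46 mm and height 175 mm. The lower flange rests on z = 0 and the three cylinders share a vertical axis.

The spool is on top of the stool.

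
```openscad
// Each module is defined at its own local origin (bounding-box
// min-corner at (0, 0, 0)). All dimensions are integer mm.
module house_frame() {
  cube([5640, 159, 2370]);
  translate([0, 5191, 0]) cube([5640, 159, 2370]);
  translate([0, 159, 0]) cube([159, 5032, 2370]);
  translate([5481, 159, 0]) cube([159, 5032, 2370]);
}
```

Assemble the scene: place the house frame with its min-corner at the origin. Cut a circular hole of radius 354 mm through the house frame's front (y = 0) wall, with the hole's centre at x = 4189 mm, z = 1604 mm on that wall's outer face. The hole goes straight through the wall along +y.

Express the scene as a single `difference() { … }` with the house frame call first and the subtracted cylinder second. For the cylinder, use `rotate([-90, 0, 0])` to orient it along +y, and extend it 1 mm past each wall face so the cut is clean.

difference() {
  house_frame();
  translate([4189, -1, 1604]) rotate([-90, 0, 0]) cylinder(h = 161, r = 354);
}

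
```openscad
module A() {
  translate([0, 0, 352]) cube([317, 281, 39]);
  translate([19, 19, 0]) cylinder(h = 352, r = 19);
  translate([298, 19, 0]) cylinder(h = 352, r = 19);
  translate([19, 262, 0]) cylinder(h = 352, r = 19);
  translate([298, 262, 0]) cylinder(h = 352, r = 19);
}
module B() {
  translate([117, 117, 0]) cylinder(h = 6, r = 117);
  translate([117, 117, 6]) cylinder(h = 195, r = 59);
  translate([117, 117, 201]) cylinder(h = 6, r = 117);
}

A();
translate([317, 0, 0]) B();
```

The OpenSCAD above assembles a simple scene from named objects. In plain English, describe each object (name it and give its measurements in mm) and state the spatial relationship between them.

A is a simple wooden stool: a rectangular seat 317 mm (x) by 281 mm (y), 39 mm thick, top face at z = 391 mm, on four round legs, each 38 mm in diameter. The legs rest on z = 0, each leg's axis is inset half a diameter from the nearest pair of seat edges (so the leg's bounding box is flush with the corner).

B is a spool: two coaxial disc flanges of radius 117 mm and thickness 6 mm, joined by a core cylinder of radius 59 mm and height 195 mm. The lower flange rests on z = 0 and the three cylinders share a vertical axis.

The spool is against the stool's +x side, with their −y faces flush.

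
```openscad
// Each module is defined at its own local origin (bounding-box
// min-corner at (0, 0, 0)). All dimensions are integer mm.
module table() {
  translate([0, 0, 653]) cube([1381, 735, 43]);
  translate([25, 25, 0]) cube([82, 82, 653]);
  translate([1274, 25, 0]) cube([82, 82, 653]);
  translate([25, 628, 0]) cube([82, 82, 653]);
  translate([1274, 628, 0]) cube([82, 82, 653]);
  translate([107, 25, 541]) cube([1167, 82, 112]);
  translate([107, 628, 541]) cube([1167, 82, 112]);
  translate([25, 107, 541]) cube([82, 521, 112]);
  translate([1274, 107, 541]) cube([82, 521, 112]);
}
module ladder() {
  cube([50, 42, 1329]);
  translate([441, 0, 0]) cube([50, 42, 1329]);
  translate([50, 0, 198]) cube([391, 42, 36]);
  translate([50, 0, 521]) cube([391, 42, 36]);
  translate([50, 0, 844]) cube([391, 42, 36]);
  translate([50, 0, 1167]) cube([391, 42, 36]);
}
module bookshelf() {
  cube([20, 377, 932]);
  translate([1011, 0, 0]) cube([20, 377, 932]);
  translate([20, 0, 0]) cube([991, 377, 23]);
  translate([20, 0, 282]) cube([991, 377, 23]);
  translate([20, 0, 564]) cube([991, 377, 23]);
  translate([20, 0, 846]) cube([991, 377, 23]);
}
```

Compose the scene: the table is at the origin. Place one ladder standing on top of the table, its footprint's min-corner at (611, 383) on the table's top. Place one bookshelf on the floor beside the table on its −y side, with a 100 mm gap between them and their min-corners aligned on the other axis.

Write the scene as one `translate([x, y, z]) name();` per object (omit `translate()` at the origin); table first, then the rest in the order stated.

table();
translate([611, 383, 696]) ladder();
translate([0, -477, 0]) bookshelf();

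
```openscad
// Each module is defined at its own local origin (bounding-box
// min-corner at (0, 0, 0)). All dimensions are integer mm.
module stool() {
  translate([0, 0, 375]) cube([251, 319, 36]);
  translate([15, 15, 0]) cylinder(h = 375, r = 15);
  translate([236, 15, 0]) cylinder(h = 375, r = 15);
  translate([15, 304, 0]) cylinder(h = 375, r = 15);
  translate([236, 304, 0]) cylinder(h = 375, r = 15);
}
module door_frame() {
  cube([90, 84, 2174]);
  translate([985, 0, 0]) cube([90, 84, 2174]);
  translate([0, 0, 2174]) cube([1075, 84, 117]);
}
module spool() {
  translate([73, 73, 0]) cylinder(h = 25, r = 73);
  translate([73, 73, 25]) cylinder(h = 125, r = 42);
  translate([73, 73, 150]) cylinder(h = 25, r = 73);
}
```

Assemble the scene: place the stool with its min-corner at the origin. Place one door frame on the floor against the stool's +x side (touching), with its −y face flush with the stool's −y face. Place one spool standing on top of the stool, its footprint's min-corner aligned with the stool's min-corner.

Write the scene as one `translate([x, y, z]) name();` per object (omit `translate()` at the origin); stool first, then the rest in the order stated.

stool();
translate([251, 0, 0]) door_frame();
translate([0, 0, 411]) spool();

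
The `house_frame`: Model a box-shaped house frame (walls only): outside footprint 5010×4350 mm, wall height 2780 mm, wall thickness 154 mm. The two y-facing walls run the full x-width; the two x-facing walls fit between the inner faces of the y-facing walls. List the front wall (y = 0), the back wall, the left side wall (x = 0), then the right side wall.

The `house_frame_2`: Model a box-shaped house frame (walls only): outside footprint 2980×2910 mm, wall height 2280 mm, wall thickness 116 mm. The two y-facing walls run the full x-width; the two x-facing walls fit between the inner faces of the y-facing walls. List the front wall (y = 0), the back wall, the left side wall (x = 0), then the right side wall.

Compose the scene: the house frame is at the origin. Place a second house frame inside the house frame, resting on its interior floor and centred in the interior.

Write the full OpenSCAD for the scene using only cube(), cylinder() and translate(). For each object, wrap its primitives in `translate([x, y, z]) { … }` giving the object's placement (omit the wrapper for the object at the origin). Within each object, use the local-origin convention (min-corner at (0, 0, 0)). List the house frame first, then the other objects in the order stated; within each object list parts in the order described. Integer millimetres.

cube([5010, 154, 2780]);
translate([0, 4196, 0]) cube([5010, 154, 2780]);
translate([0, 154, 0]) cube([154, 4042, 2780]);
translate([4856, 154, 0]) cube([154, 4042, 2780]);
translate([1015, 720, 0]) {
  cube([2980, 116, 2280]);
  translate([0, 2794, 0]) cube([2980, 116, 2280]);
  translate([0, 116, 0]) cube([116, 2678, 2280]);
  translate([2864, 116, 0]) cube([116, 2678, 2280]);
}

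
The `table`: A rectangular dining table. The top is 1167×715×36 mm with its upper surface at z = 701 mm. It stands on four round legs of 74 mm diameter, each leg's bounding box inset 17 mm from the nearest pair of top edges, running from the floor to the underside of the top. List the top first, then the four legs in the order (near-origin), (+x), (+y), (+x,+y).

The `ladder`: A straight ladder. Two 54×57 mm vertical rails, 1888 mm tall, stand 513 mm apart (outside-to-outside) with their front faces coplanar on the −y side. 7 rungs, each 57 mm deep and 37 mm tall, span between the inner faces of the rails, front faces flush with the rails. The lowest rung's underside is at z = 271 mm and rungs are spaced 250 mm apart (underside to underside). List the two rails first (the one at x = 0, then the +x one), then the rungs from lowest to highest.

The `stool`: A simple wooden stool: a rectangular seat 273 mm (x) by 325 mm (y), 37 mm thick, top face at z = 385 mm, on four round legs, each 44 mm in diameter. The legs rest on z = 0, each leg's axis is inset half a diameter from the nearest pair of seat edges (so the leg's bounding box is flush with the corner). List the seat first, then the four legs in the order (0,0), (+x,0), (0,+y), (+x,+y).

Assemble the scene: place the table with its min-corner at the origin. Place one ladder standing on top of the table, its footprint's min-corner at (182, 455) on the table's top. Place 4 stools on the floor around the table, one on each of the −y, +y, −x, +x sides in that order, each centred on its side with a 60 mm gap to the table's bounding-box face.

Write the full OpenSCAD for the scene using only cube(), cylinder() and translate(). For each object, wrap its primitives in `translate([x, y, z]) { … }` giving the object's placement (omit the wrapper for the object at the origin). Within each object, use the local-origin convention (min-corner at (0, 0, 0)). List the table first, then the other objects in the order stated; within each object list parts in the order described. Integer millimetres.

translate([0, 0, 665]) cube([1167, 715, 36]);
translate([54, 54, 0]) cylinder(h = 665, r = 37);
translate([1113, 54, 0]) cylinder(h = 665, r = 37);
translate([54, 661, 0]) cylinder(h = 665, r = 37);
translate([1113, 661, 0]) cylinder(h = 665, r = 37);
translate([182, 455, 701]) {
  cube([54, 57, 1888]);
  translate([459, 0, 0]) cube([54, 57, 1888]);
  translate([54, 0, 271]) cube([405, 57, 37]);
  translate([54, 0, 521]) cube([405, 57, 37]);
  translate([54, 0, 771]) cube([405, 57, 37]);
  translate([54, 0, 1021]) cube([405, 57, 37]);
  translate([54, 0, 1271]) cube([405, 57, 37]);
  translate([54, 0, 1521]) cube([405, 57, 37]);
  translate([54, 0, 1771]) cube([405, 57, 37]);
}
translate([447, -385, 0]) {
  translate([0, 0, 348]) cube([273, 325, 37]);
  translate([22, 22, 0]) cylinder(h = 348, r = 22);
  translate([251, 22, 0]) cylinder(h = 348, r = 22);
  translate([22, 303, 0]) cylinder(h = 348, r = 22);
  translate([251, 303, 0]) cylinder(h = 348, r = 22);
}
translate([447, 775, 0]) {
  translate([0, 0, 348]) cube([273, 325, 37]);
  translate([22, 22, 0]) cylinder(h = 348, r = 22);
  translate([251, 22, 0]) cylinder(h = 348, r = 22);
  translate([22, 303, 0]) cylinder(h = 348, r = 22);
  translate([251, 303, 0]) cylinder(h = 348, r = 22);
}
translate([-333, 195, 0]) {
  translate([0, 0, 348]) cube([273, 325, 37]);
  translate([22, 22, 0]) cylinder(h = 348, r = 22);
  translate([251, 22, 0]) cylinder(h = 348, r = 22);
  translate([22, 303, 0]) cylinder(h = 348, r = 22);
  translate([251, 303, 0]) cylinder(h = 348, r = 22);
}
translate([1227, 195, 0]) {
  translate([0, 0, 348]) cube([273, 325, 37]);
  translate([22, 22, 0]) cylinder(h = 348, r = 22);
  translate([251, 22, 0]) cylinder(h = 348, r = 22);
  translate([22, 303, 0]) cylinder(h = 348, r = 22);
  translate([251, 303, 0]) cylinder(h = 348, r = 22);
}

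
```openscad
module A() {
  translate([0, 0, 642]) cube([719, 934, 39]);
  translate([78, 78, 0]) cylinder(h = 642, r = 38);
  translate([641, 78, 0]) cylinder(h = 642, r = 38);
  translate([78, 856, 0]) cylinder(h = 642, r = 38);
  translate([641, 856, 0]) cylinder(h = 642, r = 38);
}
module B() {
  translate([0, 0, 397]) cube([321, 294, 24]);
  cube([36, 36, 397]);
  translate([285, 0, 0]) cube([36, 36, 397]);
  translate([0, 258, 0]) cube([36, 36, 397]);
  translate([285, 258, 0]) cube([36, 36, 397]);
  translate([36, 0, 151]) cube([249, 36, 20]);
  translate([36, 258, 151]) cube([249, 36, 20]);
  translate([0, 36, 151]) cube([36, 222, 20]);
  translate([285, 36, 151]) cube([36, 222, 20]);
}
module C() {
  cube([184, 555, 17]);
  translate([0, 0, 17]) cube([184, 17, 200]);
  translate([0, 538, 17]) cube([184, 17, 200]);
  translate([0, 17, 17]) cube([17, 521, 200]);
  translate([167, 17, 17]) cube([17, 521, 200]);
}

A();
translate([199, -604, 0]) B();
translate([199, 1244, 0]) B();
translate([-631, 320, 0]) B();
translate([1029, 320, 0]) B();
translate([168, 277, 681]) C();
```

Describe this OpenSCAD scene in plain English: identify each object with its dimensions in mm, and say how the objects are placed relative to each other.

A is a rectangular dining table. The top is 719×934×39 mm with its upper surface at z = 681 mm. It stands on four round legs of 76 mm diameter, each leg's bounding box inset 40 mm from the nearest pair of top edges, running from the floor to the underside of the top.

B is a simple wooden stool: a rectangular seat 321 mm (x) by 294 mm (y), 24 mm thick, top face at z = 421 mm, on four square legs, each 36×36 mm in cross-section. The legs rest on z = 0, each flush with a corner of the seat. Four stretchers, 36 mm wide and 20 mm tall, connect adjacent legs with their undersides at z = 151 mm, each running between the inner faces of the legs it joins and aligned with the legs' outer faces on the other axis.

C is an open-topped rectangular box: outside dimensions 184×555×217 mm, with a uniform wall and base thickness of 17 mm. The base is a full 184×555 slab on the floor; four walls sit on top of the base. The front and back walls (the −y and +y sides) span the full width; the two side walls fit between them.

Four stools sit around the table at the −y, +y, −x, +x sides. The open box is on top of the table.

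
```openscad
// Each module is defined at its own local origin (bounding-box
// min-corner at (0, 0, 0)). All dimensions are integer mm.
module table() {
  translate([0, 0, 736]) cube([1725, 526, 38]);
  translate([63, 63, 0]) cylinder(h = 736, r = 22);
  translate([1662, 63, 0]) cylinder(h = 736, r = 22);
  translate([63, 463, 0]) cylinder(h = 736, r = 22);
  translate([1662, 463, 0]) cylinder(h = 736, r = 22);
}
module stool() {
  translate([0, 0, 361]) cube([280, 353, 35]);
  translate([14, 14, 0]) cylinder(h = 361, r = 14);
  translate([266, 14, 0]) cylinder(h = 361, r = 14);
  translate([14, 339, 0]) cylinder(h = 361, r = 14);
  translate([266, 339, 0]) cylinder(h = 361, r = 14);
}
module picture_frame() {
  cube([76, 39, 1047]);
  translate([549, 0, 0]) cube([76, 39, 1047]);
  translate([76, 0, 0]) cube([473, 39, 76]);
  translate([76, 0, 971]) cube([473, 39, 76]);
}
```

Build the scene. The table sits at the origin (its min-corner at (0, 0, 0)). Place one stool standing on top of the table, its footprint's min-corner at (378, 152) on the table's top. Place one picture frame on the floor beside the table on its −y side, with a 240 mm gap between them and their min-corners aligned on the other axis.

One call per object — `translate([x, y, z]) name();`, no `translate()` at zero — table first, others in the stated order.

table();
translate([378, 152, 774]) stool();
translate([0, -279, 0]) picture_frame();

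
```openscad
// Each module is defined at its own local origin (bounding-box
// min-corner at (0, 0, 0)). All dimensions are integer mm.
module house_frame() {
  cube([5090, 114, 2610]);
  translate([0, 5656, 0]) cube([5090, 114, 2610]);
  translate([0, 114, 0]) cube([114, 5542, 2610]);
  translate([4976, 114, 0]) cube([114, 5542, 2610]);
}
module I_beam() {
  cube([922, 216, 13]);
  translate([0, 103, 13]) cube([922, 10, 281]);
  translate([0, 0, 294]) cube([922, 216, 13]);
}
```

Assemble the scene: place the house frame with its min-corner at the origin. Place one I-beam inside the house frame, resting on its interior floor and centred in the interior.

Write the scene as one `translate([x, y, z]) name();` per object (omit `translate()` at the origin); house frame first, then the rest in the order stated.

house_frame();
translate([2084, 2777, 0]) I_beam();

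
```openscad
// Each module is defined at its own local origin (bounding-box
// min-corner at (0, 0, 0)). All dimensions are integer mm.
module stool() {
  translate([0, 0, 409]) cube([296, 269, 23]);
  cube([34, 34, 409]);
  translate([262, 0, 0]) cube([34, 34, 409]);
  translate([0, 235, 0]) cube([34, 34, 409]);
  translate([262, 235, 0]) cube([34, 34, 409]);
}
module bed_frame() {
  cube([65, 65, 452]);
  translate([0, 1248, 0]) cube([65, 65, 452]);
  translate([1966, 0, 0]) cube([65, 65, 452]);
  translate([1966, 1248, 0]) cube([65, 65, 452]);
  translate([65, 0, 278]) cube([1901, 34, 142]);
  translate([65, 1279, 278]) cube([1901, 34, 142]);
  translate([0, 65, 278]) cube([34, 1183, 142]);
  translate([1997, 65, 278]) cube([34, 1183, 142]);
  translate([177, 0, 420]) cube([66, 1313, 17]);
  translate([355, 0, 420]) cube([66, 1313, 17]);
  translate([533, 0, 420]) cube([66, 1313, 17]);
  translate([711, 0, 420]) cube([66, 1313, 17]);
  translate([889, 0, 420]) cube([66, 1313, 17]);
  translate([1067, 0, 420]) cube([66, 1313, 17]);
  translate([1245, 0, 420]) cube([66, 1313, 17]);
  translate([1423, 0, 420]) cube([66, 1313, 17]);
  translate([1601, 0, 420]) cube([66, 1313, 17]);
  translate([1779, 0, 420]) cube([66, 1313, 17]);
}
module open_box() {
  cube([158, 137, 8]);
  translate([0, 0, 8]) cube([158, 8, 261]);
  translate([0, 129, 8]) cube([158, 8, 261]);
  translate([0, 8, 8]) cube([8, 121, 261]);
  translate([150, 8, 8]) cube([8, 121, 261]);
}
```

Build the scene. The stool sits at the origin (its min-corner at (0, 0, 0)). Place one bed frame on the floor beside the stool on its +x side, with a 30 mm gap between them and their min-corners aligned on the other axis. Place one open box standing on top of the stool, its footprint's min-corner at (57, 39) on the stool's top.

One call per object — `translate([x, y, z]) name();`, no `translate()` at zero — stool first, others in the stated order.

stool();
translate([326, 0, 0]) bed_frame();
translate([57, 39, 432]) open_box();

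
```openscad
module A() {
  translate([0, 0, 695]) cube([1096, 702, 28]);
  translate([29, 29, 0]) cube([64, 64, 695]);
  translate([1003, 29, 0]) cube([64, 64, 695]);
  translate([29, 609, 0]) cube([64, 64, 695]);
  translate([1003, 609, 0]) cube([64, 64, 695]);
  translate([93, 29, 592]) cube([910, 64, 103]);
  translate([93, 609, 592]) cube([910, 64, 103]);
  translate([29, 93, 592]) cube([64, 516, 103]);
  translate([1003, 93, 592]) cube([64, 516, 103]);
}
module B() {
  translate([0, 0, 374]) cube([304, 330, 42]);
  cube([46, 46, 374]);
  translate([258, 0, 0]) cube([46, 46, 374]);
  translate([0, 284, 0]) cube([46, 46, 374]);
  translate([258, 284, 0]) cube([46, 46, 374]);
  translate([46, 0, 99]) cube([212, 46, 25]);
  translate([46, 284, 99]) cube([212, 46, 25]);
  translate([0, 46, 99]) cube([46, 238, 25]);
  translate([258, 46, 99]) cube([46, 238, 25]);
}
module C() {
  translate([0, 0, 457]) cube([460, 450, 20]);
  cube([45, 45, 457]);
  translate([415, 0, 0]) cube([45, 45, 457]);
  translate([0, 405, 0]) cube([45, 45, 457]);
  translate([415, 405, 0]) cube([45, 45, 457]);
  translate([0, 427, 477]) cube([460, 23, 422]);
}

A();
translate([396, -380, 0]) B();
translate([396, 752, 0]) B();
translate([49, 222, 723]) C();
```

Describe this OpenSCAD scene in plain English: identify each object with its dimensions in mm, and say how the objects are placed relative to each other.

A is a table with a 1096×702 mm rectangular top, 28 mm thick, top surface at z = 723 mm, supported by four 64×64 mm square legs, each inset 29 mm from the nearest pair of top edges, running from the floor. Four apron rails, 64 mm thick and 103 mm tall, run between adjacent legs with their top edges flush with the underside of the top and their outer faces flush with the legs' outer faces.

B is a four-legged stool. The seat is 304×330 mm, 42 mm thick, top at z = 416 mm. It stands on four square legs, each 46×46 mm in cross-section, from z = 0 to the seat underside, each flush with a corner of the seat. Four stretchers, 46 mm wide and 25 mm tall, connect adjacent legs with their undersides at z = 99 mm, each running between the inner faces of the legs it joins and aligned with the legs' outer faces on the other axis.

C is a chair: 460×450 mm seat, 20 mm thick, top at z = 477 mm, on four 45 mm square corner legs flush with the seat edges. A 23 mm thick backrest slab spans the full seat width, extending 422 mm above the seat top, its back face flush with the seat's +y edge.

Two stools sit around the table at the −y, +y sides. The chair is on top of the table.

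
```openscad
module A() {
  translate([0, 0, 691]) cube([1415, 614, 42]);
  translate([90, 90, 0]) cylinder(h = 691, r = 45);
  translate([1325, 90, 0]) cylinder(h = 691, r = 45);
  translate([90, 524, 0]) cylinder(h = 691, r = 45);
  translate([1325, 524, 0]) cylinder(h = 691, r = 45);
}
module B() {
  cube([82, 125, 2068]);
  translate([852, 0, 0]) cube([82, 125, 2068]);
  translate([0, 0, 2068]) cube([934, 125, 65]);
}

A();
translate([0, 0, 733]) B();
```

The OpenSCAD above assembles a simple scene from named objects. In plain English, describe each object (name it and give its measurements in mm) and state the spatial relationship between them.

A is a table: top 1415 mm (x) × 614 mm (y), 42 mm thick, upper face at z = 733 mm, on four round legs of 90 mm diameter, each leg's bounding box inset 45 mm from the nearest pair of top edges, running from z = 0 to the bottom of the top.

B is a rectangular door frame: two vertical jambs of 82×125 mm section, 2068 mm tall, with a clear opening 770 mm wide between their inner faces. A header 65 mm tall and 125 mm deep lies on top of the jambs and spans the full outside width.

The door frame is on top of the table.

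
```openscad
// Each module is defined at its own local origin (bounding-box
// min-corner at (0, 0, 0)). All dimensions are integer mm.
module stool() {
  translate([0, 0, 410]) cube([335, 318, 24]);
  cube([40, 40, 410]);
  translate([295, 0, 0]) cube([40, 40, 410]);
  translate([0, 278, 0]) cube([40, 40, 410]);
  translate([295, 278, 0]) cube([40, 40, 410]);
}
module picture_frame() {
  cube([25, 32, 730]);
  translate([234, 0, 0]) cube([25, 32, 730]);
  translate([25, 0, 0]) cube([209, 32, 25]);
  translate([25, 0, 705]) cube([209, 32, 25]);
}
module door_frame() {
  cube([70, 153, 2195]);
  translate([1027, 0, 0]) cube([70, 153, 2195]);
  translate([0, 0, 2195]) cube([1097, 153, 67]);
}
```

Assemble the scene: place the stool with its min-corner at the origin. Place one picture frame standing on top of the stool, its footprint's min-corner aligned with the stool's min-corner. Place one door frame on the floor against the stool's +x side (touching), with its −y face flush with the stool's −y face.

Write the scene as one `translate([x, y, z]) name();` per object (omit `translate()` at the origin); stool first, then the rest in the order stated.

stool();
translate([0, 0, 434]) picture_frame();
translate([335, 0, 0]) door_frame();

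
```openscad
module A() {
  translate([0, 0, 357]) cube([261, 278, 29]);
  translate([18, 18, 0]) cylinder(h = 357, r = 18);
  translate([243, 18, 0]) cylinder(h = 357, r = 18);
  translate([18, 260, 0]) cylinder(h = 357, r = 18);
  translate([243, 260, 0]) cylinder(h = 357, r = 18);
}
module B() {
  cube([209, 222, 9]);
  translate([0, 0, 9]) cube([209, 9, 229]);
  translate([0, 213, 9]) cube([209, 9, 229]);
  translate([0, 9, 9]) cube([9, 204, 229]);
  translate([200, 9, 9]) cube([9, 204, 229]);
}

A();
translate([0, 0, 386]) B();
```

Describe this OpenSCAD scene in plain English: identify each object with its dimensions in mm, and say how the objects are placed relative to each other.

A is a four-legged stool. The seat is a 261×278×29 mm slab whose top surface is at z = 386 mm; four round legs, each 36 mm in diameter, run from the floor (z = 0) to the underside of the seat, each leg's axis is inset half a diameter from the nearest pair of seat edges (so the leg's bounding box is flush with the corner).

B is an open-topped rectangular box: outside dimensions 209×222×238 mm, with a uniform wall and base thickness of 9 mm. The base is a full 209×222 slab on the floor; four walls sit on top of the base. The front and back walls (the −y and +y sides) span the full width; the two side walls fit between them.

The open box is on top of the stool.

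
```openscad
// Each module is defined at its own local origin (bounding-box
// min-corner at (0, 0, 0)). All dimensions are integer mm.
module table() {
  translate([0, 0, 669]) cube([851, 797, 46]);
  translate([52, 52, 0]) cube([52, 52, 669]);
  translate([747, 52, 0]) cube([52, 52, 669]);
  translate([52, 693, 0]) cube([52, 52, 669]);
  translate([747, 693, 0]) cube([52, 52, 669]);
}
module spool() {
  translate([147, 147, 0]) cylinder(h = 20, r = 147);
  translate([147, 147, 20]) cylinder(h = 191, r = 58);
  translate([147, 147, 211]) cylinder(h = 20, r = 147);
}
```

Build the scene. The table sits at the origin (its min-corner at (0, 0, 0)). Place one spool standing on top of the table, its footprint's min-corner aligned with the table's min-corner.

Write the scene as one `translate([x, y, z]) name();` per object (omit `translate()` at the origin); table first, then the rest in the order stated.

table();
translate([0, 0, 715]) spool();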